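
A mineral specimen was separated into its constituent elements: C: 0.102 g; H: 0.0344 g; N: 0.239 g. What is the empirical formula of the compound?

CH4N2

C: 0.102 g ÷ 12.01 g/mol = 0.008493 mol
H: 0.0344 g ÷ 1.008 g/mol = 0.03413 mol
N: 0.239 g ÷ 14.01 g/mol = 0.01706 mol
Smallest is C at 0.008493 mol; normalising gives C 1.000, H 4.018, N 2.009
≈ 1:4:2 → CH4N2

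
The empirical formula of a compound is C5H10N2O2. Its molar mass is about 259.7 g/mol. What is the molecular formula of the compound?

Empirical-formula mass = 130.15 g/mol
n = 259.7 / 130.15 = 2.00 ≈ 2
Molecular formula = (C5H10N2O2)2 = C10H20N4O4

C10H20N4O4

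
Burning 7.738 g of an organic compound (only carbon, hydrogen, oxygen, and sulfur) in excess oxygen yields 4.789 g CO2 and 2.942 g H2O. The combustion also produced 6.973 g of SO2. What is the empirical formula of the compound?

C2H6O3S2

mol C = 4.789 / 44.01 = 0.1088; mass C = 0.1088 × 12.01 = 1.307 g
mol H = 2 × (2.942 / 18.02) = 0.3265; mass H = 0.3265 × 1.008 = 0.3291 g
mol S = 6.973 / 64.07 = 0.1088; mass S = 3.490 g
mass O = 7.738 − (5.126) = 2.612 g → mol O = 0.1632
Divide by the smallest (0.1088 mol C): C 1.000, H 3.001, O 1.500, S 1.000
Scaling by 2: C 2.00, H 6.00, O 3.00, S 2.00 → C2H6O3S2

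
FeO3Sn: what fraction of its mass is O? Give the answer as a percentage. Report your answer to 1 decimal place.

Molar mass = 1(55.85) + 3(16.00) + 1(118.71) = 222.560 g/mol
Mass of O per mole = 3 × 16.00 = 48.000 g
% O = 48.000 / 222.560 × 100 = 21.6%

21.6%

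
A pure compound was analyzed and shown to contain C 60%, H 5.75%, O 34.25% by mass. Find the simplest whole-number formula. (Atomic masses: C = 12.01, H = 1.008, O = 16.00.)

Assume 100 g: 60 g C, 5.75 g H, 34.25 g O.
Moles — C: 60 / 12.01 = 4.996 mol; H: 5.75 / 1.008 = 5.704 mol; O: 34.25 / 16.00 = 2.141 mol
Ratios (÷ 2.141): C 2.334, H 2.665, O 1.000
×3: C 7.00, H 7.99, O 3.00 → C7H8O3

C7H8O3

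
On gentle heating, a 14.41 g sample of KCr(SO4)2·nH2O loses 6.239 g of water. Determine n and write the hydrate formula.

KCr(SO4)2·12H2O

Mass of anhydrous KCr(SO4)2 = 14.41 − 6.239 = 8.171 g
mol H2O = 6.239 / 18.02 = 0.3462
Molar mass of KCr(SO4)2 = 283.24 g/mol → mol KCr(SO4)2 = 8.171 / 283.24 = 0.02885
n = 0.3462 / 0.02885 = 12.00 ≈ 12 → KCr(SO4)2·12H2O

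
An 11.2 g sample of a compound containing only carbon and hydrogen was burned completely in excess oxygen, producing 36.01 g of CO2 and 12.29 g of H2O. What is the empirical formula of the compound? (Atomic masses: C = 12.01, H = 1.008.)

mol C = 36.01 / 44.01 = 0.8182; mass C = 0.8182 × 12.01 = 9.827 g
mol H = 2 × (12.29 / 18.02) = 1.364; mass H = 1.364 × 1.008 = 1.375 g
Ratios (÷ 0.8182): C 1.000, H 1.667
Multiply by 3: C 3.00, H 5.00 → C3H5

C3H5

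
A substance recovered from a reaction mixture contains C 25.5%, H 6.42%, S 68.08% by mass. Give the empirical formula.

Assume 100 g: 25.5 g C, 6.42 g H, 68.08 g S.
C: 25.5 g ÷ 12.01 g/mol = 2.123 mol
H: 6.42 g ÷ 1.008 g/mol = 6.369 mol
S: 68.08 g ÷ 32.07 g/mol = 2.123 mol
Ratios (÷ 2.123): C 1.000, H 3.000, S 1.000
→ CH3S

CH3S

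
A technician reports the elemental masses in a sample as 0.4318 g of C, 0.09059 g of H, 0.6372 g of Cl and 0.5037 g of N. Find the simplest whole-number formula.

n(C) = 0.4318/12.01 = 0.03595, n(H) = 0.09059/1.008 = 0.08987, n(Cl) = 0.6372/35.45 = 0.01797, n(N) = 0.5037/14.01 = 0.03595
Divide by the smallest (0.01797 mol Cl): C 2.000, H 5.000, Cl 1.000, N 2.000
Ratio ≈ 2:5:1:2, so the empirical formula is C2H5ClN2

C2H5ClN2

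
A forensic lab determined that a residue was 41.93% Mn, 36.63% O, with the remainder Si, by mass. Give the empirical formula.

Assume 100 g: 41.93 g Mn, 36.63 g O, 21.44 g Si.
n(Mn) = 41.93/54.94 = 0.7632, n(O) = 36.63/16.00 = 2.289, n(Si) = 21.44/28.09 = 0.7633
Divide by the smallest (0.7632 mol Mn): Mn 1.000, O 3.000, Si 1.000
≈ 1:3:1 → MnO3Si

MnO3Si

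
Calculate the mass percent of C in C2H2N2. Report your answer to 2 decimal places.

Molar mass = 2(12.01) + 2(1.008) + 2(14.01) = 54.056 g/mol
Mass of C per mole = 2 × 12.01 = 24.020 g
% C = 24.020 / 54.056 × 100 = 44.44%

44.44%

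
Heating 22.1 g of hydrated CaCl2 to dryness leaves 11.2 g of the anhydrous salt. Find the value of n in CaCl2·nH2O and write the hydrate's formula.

Mass of water lost = 22.1 − 11.2 = 10.9 g → 10.9 / 18.02 = 0.6049 mol H2O
Molar mass of CaCl2 = 110.98 g/mol → mol CaCl2 = 11.2 / 110.98 = 0.1009
n = 0.6049 / 0.1009 = 5.99 ≈ 6 → CaCl2·6H2O

CaCl2·6H2O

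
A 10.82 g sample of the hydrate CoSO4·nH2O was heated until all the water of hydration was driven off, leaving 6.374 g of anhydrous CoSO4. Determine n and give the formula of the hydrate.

Mass of water lost = 10.82 − 6.374 = 4.446 g → 4.446 / 18.02 = 0.2467 mol H2O
Molar mass of CoSO4 = 155.00 g/mol → mol CoSO4 = 6.374 / 155.00 = 0.04112
n = 0.2467 / 0.04112 = 6.00 ≈ 6 → CoSO4·6H2O

CoSO4·6H2O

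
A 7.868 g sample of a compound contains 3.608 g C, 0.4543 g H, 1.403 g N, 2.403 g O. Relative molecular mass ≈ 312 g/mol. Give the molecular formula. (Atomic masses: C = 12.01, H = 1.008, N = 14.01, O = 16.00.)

C12H18N4O6

Moles — C: 3.608 / 12.01 = 0.3004 mol; H: 0.4543 / 1.008 = 0.4507 mol; N: 1.403 / 14.01 = 0.1001 mol; O: 2.403 / 16.00 = 0.1502 mol
Ratios (÷ 0.1001): C 3.000, H 4.501, N 1.000, O 1.500
Multiply by 2: C 6.00, H 9.00, N 2.00, O 3.00 → C6H9N2O3
Empirical-formula mass = 157.15 g/mol
n = 312 / 157.15 = 1.99 ≈ 2
Molecular formula = (C6H9N2O3)×2 = C12H18N4O6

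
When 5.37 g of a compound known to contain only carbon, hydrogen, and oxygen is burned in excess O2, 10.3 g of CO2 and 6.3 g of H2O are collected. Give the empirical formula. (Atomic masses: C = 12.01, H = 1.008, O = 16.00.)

mol C = 10.3 / 44.01 = 0.2340; mass C = 0.2340 × 12.01 = 2.811 g
mol H = 2 × (6.3 / 18.02) = 0.6992; mass H = 0.6992 × 1.008 = 0.7048 g
mass O = 5.37 − (3.516) = 1.854 g → mol O = 0.1159
Ratios (÷ 0.1159): C 2.019, H 6.033, O 1.000
Ratio ≈ 2:6:1, so the empirical formula is C2H6O

C2H6O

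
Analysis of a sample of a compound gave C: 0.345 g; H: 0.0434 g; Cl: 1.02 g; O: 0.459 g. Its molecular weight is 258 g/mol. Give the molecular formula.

n(C) = 0.345/12.01 = 0.02873, n(H) = 0.0434/1.008 = 0.04306, n(Cl) = 1.02/35.45 = 0.02877, n(O) = 0.459/16.00 = 0.02869
Ratios (÷ 0.02869): C 1.001, H 1.501, Cl 1.003, O 1.000
×2: C 2.00, H 3.00, Cl 2.01, O 2.00 → C2H3Cl2O2
Empirical-formula mass = 129.94 g/mol
n = 258 / 129.94 = 1.99 ≈ 2
Molecular formula = (C2H3Cl2O2)×2 = C4H6Cl4O4

C4H6Cl4O4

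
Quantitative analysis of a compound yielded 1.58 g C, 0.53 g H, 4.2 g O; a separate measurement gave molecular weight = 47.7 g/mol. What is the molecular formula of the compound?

CH4O2

Moles — C: 1.58 / 12.01 = 0.1316 mol; H: 0.53 / 1.008 = 0.5258 mol; O: 4.2 / 16.00 = 0.2625 mol
Ratios (÷ 0.1316): C 1.000, H 3.997, O 1.995
→ CH4O2
Empirical-formula mass = 48.04 g/mol
n = 47.7 / 48.04 = 0.99 ≈ 1
Molecular formula = empirical formula = CH4O2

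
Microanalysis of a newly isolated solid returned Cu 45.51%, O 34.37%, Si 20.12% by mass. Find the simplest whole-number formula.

Assume 100 g: 45.51 g Cu, 34.37 g O, 20.12 g Si.
Cu: 45.51 g ÷ 63.55 g/mol = 0.7161 mol
O: 34.37 g ÷ 16.00 g/mol = 2.148 mol
Si: 20.12 g ÷ 28.09 g/mol = 0.7163 mol
Smallest is Cu at 0.7161 mol; normalising gives Cu 1.000, O 3.000, Si 1.000
Ratio ≈ 1:3:1, so the empirical formula is CuO3Si

CuO3Si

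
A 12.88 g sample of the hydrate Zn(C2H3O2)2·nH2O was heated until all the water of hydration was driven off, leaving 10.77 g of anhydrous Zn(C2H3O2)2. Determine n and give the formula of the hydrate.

Mass of water lost = 12.88 − 10.77 = 2.11 g → 2.11 / 18.02 = 0.1171 mol H2O
Molar mass of Zn(C2H3O2)2 = 183.47 g/mol → mol Zn(C2H3O2)2 = 10.77 / 183.47 = 0.0587
n = 0.1171 / 0.0587 = 1.99 ≈ 2 → Zn(C2H3O2)2·2H2O

Zn(C2H3O2)2·2H2O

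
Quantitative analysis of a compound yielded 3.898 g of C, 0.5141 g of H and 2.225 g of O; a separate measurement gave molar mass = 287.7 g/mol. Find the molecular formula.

Moles — C: 3.898 / 12.01 = 0.3246 mol; H: 0.5141 / 1.008 = 0.51 mol; O: 2.225 / 16.00 = 0.1391 mol
Smallest is O at 0.1391 mol; normalising gives C 2.334, H 3.668, O 1.000
Scaling by 3: C 7.00, H 11.00, O 3.00 → C7H11O3
Empirical-formula mass = 143.16 g/mol
n = 287.7 / 143.16 = 2.01 ≈ 2
Molecular formula = (C7H11O3)×2 = C14H22O6

C14H22O6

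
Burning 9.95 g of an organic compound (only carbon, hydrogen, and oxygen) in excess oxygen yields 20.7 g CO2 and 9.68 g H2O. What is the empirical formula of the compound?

C7H16O3

mol C = 20.7 / 44.01 = 0.4703; mass C = 0.4703 × 12.01 = 5.649 g
mol H = 2 × (9.68 / 18.02) = 1.074; mass H = 1.074 × 1.008 = 1.083 g
mass O = 9.95 − (6.732) = 3.218 g → mol O = 0.2011
Ratios (÷ 0.2011): C 2.338, H 5.341, O 1.000
Multiply by 3: C 7.02, H 16.02, O 3.00 → C7H16O3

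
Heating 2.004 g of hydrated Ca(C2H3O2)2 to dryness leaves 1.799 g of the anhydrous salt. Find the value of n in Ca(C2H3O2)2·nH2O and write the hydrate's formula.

Mass of water lost = 2.004 − 1.799 = 0.205 g → 0.205 / 18.02 = 0.01138 mol H2O
Molar mass of Ca(C2H3O2)2 = 158.17 g/mol → mol Ca(C2H3O2)2 = 1.799 / 158.17 = 0.01137
n = 0.01138 / 0.01137 = 1.00 ≈ 1 → Ca(C2H3O2)2·H2O

Ca(C2H3O2)2·H2O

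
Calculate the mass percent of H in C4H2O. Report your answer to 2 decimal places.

Molar mass = 4(12.01) + 2(1.008) + 1(16.00) = 66.056 g/mol
Mass of H per mole = 2 × 1.008 = 2.016 g
% H = 2.016 / 66.056 × 100 = 3.05%

3.05%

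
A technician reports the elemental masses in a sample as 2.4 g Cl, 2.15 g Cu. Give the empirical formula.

n(Cl) = 2.4/35.45 = 0.0677, n(Cu) = 2.15/63.55 = 0.03383
Smallest is Cu at 0.03383 mol; normalising gives Cl 2.001, Cu 1.000
≈ 2:1 → Cl2Cu

Cl2Cu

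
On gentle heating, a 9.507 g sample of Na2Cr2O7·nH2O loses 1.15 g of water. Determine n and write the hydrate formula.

Mass of anhydrous Na2Cr2O7 = 9.507 − 1.15 = 8.357 g
mol H2O = 1.15 / 18.02 = 0.06382
Molar mass of Na2Cr2O7 = 261.98 g/mol → mol Na2Cr2O7 = 8.357 / 261.98 = 0.0319
n = 0.06382 / 0.0319 = 2.00 ≈ 2 → Na2Cr2O7·2H2O

Na2Cr2O7·2H2O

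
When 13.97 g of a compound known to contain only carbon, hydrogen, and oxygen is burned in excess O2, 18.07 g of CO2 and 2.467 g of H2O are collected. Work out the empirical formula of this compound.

C3H2O4

mol C = 18.07 / 44.01 = 0.4106; mass C = 0.4106 × 12.01 = 4.931 g
mol H = 2 × (2.467 / 18.02) = 0.2738; mass H = 0.2738 × 1.008 = 0.2760 g
mass O = 13.97 − (5.207) = 8.763 g → mol O = 0.5477
Divide by the smallest (0.2738 mol H): C 1.500, H 1.000, O 2.000
Scaling by 2: C 3.00, H 2.00, O 4.00 → C3H2O4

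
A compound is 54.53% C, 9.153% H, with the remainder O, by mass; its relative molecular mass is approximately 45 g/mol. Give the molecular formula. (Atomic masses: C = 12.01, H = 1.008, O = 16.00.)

C2H4O

Assume 100 g: 54.53 g C, 9.153 g H, 36.317 g O.
n(C) = 54.53/12.01 = 4.54, n(H) = 9.153/1.008 = 9.08, n(O) = 36.317/16.00 = 2.27
Smallest is O at 2.27 mol; normalising gives C 2.000, H 4.000, O 1.000
≈ 2:4:1 → C2H4O
Empirical-formula mass = 44.05 g/mol
n = 45 / 44.05 = 1.02 ≈ 1
Molecular formula = empirical formula = C2H4O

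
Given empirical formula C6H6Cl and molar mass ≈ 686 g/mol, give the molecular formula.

Empirical-formula mass = 113.56 g/mol
n = 686 / 113.56 = 6.04 ≈ 6
Molecular formula = (C6H6Cl)6 = C36H36Cl6

C36H36Cl6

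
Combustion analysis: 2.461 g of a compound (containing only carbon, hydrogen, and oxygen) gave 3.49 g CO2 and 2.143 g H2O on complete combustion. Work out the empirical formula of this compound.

CH3O

mol C = 3.49 / 44.01 = 0.07930; mass C = 0.07930 × 12.01 = 0.9524 g
mol H = 2 × (2.143 / 18.02) = 0.2378; mass H = 0.2378 × 1.008 = 0.2397 g
mass O = 2.461 − (1.192) = 1.269 g → mol O = 0.07930
Smallest is C at 0.0793 mol; normalising gives C 1.000, H 2.999, O 1.000
≈ 1:3:1 → CH3O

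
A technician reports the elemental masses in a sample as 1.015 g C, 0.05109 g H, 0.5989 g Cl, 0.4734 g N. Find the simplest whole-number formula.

n(C) = 1.015/12.01 = 0.08451, n(H) = 0.05109/1.008 = 0.05068, n(Cl) = 0.5989/35.45 = 0.01689, n(N) = 0.4734/14.01 = 0.03379
Smallest is Cl at 0.01689 mol; normalising gives C 5.002, H 3.000, Cl 1.000, N 2.000
≈ 5:3:1:2 → C5H3ClN2

C5H3ClN2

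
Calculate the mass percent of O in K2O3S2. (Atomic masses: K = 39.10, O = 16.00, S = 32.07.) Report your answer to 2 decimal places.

25.22%

Molar mass = 2(39.10) + 3(16.00) + 2(32.07) = 190.340 g/mol
Mass of O per mole = 3 × 16.00 = 48.000 g
% O = 48.000 / 190.340 × 100 = 25.22%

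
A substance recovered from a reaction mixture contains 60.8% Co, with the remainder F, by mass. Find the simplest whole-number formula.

CoF2

Assume 100 g: 60.8 g Co, 39.2 g F.
Moles — Co: 60.8 / 58.93 = 1.032 mol; F: 39.2 / 19.00 = 2.063 mol
Smallest is Co at 1.032 mol; normalising gives Co 1.000, F 2.000
≈ 1:2 → CoF2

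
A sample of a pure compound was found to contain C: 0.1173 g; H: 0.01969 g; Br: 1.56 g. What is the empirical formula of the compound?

CH2Br2

Moles — C: 0.1173 / 12.01 = 0.009767 mol; H: 0.01969 / 1.008 = 0.01953 mol; Br: 1.56 / 79.90 = 0.01952 mol
Smallest is C at 0.009767 mol; normalising gives C 1.000, H 2.000, Br 1.999
≈ 1:2:2 → CH2Br2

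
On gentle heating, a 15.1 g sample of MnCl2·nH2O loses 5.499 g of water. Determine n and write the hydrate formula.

Mass of anhydrous MnCl2 = 15.1 − 5.499 = 9.601 g
mol H2O = 5.499 / 18.02 = 0.3052
Molar mass of MnCl2 = 125.84 g/mol → mol MnCl2 = 9.601 / 125.84 = 0.0763
n = 0.3052 / 0.0763 = 4.00 ≈ 4 → MnCl2·4H2O

MnCl2·4H2O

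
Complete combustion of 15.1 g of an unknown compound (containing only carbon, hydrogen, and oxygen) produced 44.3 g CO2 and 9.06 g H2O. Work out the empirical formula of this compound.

mol C = 44.3 / 44.01 = 1.007; mass C = 1.007 × 12.01 = 12.09 g
mol H = 2 × (9.06 / 18.02) = 1.006; mass H = 1.006 × 1.008 = 1.014 g
mass O = 15.1 − (13.10) = 1.997 g → mol O = 0.1248
Ratios (÷ 0.1248): C 8.064, H 8.055, O 1.000
≈ 8:8:1 → C8H8O

C8H8O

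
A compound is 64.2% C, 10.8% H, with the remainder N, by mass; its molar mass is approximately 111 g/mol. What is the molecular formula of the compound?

Assume 100 g: 64.2 g C, 10.8 g H, 25 g N.
C: 64.2 g ÷ 12.01 g/mol = 5.346 mol
H: 10.8 g ÷ 1.008 g/mol = 10.71 mol
N: 25 g ÷ 14.01 g/mol = 1.784 mol
Divide by the smallest (1.784 mol N): C 2.996, H 6.004, N 1.000
→ C3H6N
Empirical-formula mass = 56.09 g/mol
n = 111 / 56.09 = 1.98 ≈ 2
Molecular formula = (C3H6N)×2 = C6H12N2

C6H12N2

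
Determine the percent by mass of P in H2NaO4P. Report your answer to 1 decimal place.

Molar mass = 2(1.008) + 1(22.99) + 4(16.00) + 1(30.97) = 119.976 g/mol
Mass of P per mole = 1 × 30.97 = 30.970 g
% P = 30.970 / 119.976 × 100 = 25.8%

25.8%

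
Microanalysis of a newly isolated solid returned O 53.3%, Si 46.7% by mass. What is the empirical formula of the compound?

Assume 100 g: 53.3 g O, 46.7 g Si.
n(O) = 53.3/16.00 = 3.331, n(Si) = 46.7/28.09 = 1.663
Smallest is Si at 1.663 mol; normalising gives O 2.004, Si 1.000
≈ 2:1 → O2Si

O2Si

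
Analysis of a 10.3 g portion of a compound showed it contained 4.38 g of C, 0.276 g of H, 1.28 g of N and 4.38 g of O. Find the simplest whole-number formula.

n(C) = 4.38/12.01 = 0.3647, n(H) = 0.276/1.008 = 0.2738, n(N) = 1.28/14.01 = 0.09136, n(O) = 4.38/16.00 = 0.2737
Ratios (÷ 0.09136): C 3.992, H 2.997, N 1.000, O 2.996
≈ 4:3:1:3 → C4H3NO3

C4H3NO3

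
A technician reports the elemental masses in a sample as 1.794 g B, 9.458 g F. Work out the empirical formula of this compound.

Moles — B: 1.794 / 10.81 = 0.166 mol; F: 9.458 / 19.00 = 0.4978 mol
Ratios (÷ 0.166): B 1.000, F 3.000
≈ 1:3 → BF3

BF3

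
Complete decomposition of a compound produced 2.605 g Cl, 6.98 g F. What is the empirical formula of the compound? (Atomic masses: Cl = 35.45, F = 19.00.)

ClF5

Cl: 2.605 g ÷ 35.45 g/mol = 0.07348 mol
F: 6.98 g ÷ 19.00 g/mol = 0.3674 mol
Divide by the smallest (0.07348 mol Cl): Cl 1.000, F 4.999
→ ClF5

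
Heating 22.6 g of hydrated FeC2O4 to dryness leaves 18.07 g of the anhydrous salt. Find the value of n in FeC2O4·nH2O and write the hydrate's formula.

Mass of water lost = 22.6 − 18.07 = 4.53 g → 4.53 / 18.02 = 0.2514 mol H2O
Molar mass of FeC2O4 = 143.87 g/mol → mol FeC2O4 = 18.07 / 143.87 = 0.1256
n = 0.2514 / 0.1256 = 2.00 ≈ 2 → FeC2O4·2H2O

FeC2O4·2H2O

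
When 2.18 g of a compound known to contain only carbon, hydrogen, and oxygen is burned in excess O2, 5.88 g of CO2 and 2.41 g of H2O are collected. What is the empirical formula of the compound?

mol C = 5.88 / 44.01 = 0.1336; mass C = 0.1336 × 12.01 = 1.605 g
mol H = 2 × (2.41 / 18.02) = 0.2675; mass H = 0.2675 × 1.008 = 0.2696 g
mass O = 2.18 − (1.874) = 0.3058 g → mol O = 0.01911
Divide by the smallest (0.01911 mol O): C 6.991, H 13.996, O 1.000
≈ 7:14:1 → C7H14O

C7H14O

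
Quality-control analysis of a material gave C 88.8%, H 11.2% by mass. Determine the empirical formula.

C2H3

Assume 100 g: 88.8 g C, 11.2 g H.
C: 88.8 g ÷ 12.01 g/mol = 7.394 mol
H: 11.2 g ÷ 1.008 g/mol = 11.11 mol
Divide by the smallest (7.394 mol C): C 1.000, H 1.503
Multiply by 2: C 2.00, H 3.01 → C2H3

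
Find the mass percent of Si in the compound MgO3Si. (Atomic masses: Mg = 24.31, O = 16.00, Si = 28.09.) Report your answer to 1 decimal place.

28.0%

Molar mass = 1(24.31) + 3(16.00) + 1(28.09) = 100.400 g/mol
Mass of Si per mole = 1 × 28.09 = 28.090 g
% Si = 28.090 / 100.400 × 100 = 28.0%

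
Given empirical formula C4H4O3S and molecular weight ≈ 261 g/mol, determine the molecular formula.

C8H8O6S2

Empirical-formula mass = 132.14 g/mol
n = 261 / 132.14 = 1.98 ≈ 2
Molecular formula = (C4H4O3S)2 = C8H8O6S2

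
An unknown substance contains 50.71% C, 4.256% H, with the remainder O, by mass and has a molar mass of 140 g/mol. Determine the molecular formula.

C6H6O4

Assume 100 g: 50.71 g C, 4.256 g H, 45.034 g O.
Moles — C: 50.71 / 12.01 = 4.222 mol; H: 4.256 / 1.008 = 4.222 mol; O: 45.034 / 16.00 = 2.815 mol
Ratios (÷ 2.815): C 1.500, H 1.500, O 1.000
×2: C 3.00, H 3.00, O 2.00 → C3H3O2
Empirical-formula mass = 71.05 g/mol
n = 140 / 71.05 = 1.97 ≈ 2
Molecular formula = (C3H3O2)×2 = C6H6O4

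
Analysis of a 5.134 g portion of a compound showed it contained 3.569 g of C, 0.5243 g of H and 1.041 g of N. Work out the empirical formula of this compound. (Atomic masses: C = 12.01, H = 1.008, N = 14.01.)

Moles — C: 3.569 / 12.01 = 0.2972 mol; H: 0.5243 / 1.008 = 0.5201 mol; N: 1.041 / 14.01 = 0.0743 mol
Divide by the smallest (0.0743 mol N): C 3.999, H 7.000, N 1.000
→ C4H7N

C4H7N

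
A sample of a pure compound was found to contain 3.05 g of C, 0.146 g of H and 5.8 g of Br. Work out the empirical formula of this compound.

C: 3.05 g ÷ 12.01 g/mol = 0.254 mol
H: 0.146 g ÷ 1.008 g/mol = 0.1448 mol
Br: 5.8 g ÷ 79.90 g/mol = 0.07259 mol
Smallest is Br at 0.07259 mol; normalising gives C 3.498, H 1.995, Br 1.000
×2: C 7.00, H 3.99, Br 2.00 → C7H4Br2

C7H4Br2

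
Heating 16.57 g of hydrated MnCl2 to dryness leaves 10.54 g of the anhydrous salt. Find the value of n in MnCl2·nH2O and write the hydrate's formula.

MnCl2·4H2O

Mass of water lost = 16.57 − 10.54 = 6.03 g → 6.03 / 18.02 = 0.3346 mol H2O
Molar mass of MnCl2 = 125.84 g/mol → mol MnCl2 = 10.54 / 125.84 = 0.08376
n = 0.3346 / 0.08376 = 4.00 ≈ 4 → MnCl2·4H2O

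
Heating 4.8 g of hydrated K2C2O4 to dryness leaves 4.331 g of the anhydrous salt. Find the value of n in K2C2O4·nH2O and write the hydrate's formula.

Mass of water lost = 4.8 − 4.331 = 0.469 g → 0.469 / 18.02 = 0.02603 mol H2O
Molar mass of K2C2O4 = 166.22 g/mol → mol K2C2O4 = 4.331 / 166.22 = 0.02606
n = 0.02603 / 0.02606 = 1.00 ≈ 1 → K2C2O4·H2O

K2C2O4·H2O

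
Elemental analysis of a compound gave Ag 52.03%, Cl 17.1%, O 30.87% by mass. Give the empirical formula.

Assume 100 g: 52.03 g Ag, 17.1 g Cl, 30.87 g O.
n(Ag) = 52.03/107.87 = 0.4823, n(Cl) = 17.1/35.45 = 0.4824, n(O) = 30.87/16.00 = 1.929
Divide by the smallest (0.4823 mol Ag): Ag 1.000, Cl 1.000, O 4.000
→ AgClO4

AgClO4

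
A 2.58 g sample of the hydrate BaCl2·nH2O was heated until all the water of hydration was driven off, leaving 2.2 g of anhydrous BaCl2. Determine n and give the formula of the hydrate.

BaCl2·2H2O

Mass of water lost = 2.58 − 2.2 = 0.38 g → 0.38 / 18.02 = 0.02109 mol H2O
Molar mass of BaCl2 = 208.23 g/mol → mol BaCl2 = 2.2 / 208.23 = 0.01057
n = 0.02109 / 0.01057 = 2.00 ≈ 2 → BaCl2·2H2O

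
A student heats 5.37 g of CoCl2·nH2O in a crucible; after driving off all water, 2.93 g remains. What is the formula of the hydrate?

Mass of water lost = 5.37 − 2.93 = 2.44 g → 2.44 / 18.02 = 0.1354 mol H2O
Molar mass of CoCl2 = 129.83 g/mol → mol CoCl2 = 2.93 / 129.83 = 0.02257
n = 0.1354 / 0.02257 = 6.00 ≈ 6 → CoCl2·6H2O

CoCl2·6H2O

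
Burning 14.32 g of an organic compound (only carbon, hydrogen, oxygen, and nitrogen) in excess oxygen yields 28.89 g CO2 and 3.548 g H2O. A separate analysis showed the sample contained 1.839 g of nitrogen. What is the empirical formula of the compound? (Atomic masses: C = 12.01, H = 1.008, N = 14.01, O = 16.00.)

C5H3NO2

mol C = 28.89 / 44.01 = 0.6564; mass C = 0.6564 × 12.01 = 7.884 g
mol H = 2 × (3.548 / 18.02) = 0.3938; mass H = 0.3938 × 1.008 = 0.3969 g
mol N = 1.839 / 14.01 = 0.1313
mass O = 14.32 − (10.12) = 4.200 g → mol O = 0.2625
Ratios (÷ 0.1313): C 5.001, H 3.000, N 1.000, O 2.000
→ C5H3NO2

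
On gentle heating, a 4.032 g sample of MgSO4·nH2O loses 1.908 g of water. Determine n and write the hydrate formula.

Mass of anhydrous MgSO4 = 4.032 − 1.908 = 2.124 g
mol H2O = 1.908 / 18.02 = 0.1059
Molar mass of MgSO4 = 120.38 g/mol → mol MgSO4 = 2.124 / 120.38 = 0.01764
n = 0.1059 / 0.01764 = 6.00 ≈ 6 → MgSO4·6H2O

MgSO4·6H2O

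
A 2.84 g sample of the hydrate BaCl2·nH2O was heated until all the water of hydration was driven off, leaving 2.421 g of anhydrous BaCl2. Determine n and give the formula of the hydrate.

BaCl2·2H2O

Mass of water lost = 2.84 − 2.421 = 0.419 g → 0.419 / 18.02 = 0.02325 mol H2O
Molar mass of BaCl2 = 208.23 g/mol → mol BaCl2 = 2.421 / 208.23 = 0.01163
n = 0.02325 / 0.01163 = 2.00 ≈ 2 → BaCl2·2H2O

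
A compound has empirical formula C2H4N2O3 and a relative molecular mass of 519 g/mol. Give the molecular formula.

Empirical-formula mass = 104.07 g/mol
n = 519 / 104.07 = 4.99 ≈ 5
Molecular formula = (C2H4N2O3)5 = C10H20N10O15

C10H20N10O15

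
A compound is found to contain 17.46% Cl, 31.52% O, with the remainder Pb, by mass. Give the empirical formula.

Cl2O8Pb

Assume 100 g: 17.46 g Cl, 31.52 g O, 51.02 g Pb.
Moles — Cl: 17.46 / 35.45 = 0.4925 mol; O: 31.52 / 16.00 = 1.97 mol; Pb: 51.02 / 207.2 = 0.2462 mol
Divide by the smallest (0.2462 mol Pb): Cl 2.000, O 8.000, Pb 1.000
→ Cl2O8Pb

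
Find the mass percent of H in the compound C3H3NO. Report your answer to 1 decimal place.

4.4%

Molar mass = 3(12.01) + 3(1.008) + 1(14.01) + 1(16.00) = 69.064 g/mol
Mass of H per mole = 3 × 1.008 = 3.024 g
% H = 3.024 / 69.064 × 100 = 4.4%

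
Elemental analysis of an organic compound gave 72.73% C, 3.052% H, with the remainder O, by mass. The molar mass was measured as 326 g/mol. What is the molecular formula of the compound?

C20H10O5

Assume 100 g: 72.73 g C, 3.052 g H, 24.218 g O.
Moles — C: 72.73 / 12.01 = 6.056 mol; H: 3.052 / 1.008 = 3.028 mol; O: 24.218 / 16.00 = 1.514 mol
Smallest is O at 1.514 mol; normalising gives C 4.001, H 2.000, O 1.000
Ratio ≈ 4:2:1, so the empirical formula is C4H2O
Empirical-formula mass = 66.06 g/mol
n = 326 / 66.06 = 4.94 ≈ 5
Molecular formula = (C4H2O)×5 = C20H10O5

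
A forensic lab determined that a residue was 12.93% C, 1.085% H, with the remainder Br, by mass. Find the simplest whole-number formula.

Assume 100 g: 12.93 g C, 1.085 g H, 85.985 g Br.
C: 12.93 g ÷ 12.01 g/mol = 1.077 mol
H: 1.085 g ÷ 1.008 g/mol = 1.076 mol
Br: 85.985 g ÷ 79.90 g/mol = 1.076 mol
Smallest is Br at 1.076 mol; normalising gives C 1.000, H 1.000, Br 1.000
Ratio ≈ 1:1:1, so the empirical formula is CHBr

CHBr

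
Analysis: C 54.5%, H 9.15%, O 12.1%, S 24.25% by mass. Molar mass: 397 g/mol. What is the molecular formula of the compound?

Assume 100 g: 54.5 g C, 9.15 g H, 12.1 g O, 24.25 g S.
Moles — C: 54.5 / 12.01 = 4.538 mol; H: 9.15 / 1.008 = 9.077 mol; O: 12.1 / 16.00 = 0.7562 mol; S: 24.25 / 32.07 = 0.7562 mol
Divide by the smallest (0.7562 mol S): C 6.001, H 12.005, O 1.000, S 1.000
≈ 6:12:1:1 → C6H12OS
Empirical-formula mass = 132.23 g/mol
n = 397 / 132.23 = 3.00 ≈ 3
Molecular formula = (C6H12OS)×3 = C18H36O3S3

C18H36O3S3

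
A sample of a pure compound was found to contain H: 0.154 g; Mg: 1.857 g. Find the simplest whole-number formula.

H2Mg

H: 0.154 g ÷ 1.008 g/mol = 0.1528 mol
Mg: 1.857 g ÷ 24.31 g/mol = 0.07639 mol
Divide by the smallest (0.07639 mol Mg): H 2.000, Mg 1.000
Ratio ≈ 2:1, so the empirical formula is H2Mg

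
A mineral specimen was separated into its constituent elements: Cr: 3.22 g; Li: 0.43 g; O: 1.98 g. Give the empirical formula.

CrLiO2

Moles — Cr: 3.22 / 52.00 = 0.06192 mol; Li: 0.43 / 6.94 = 0.06196 mol; O: 1.98 / 16.00 = 0.1237 mol
Divide by the smallest (0.06192 mol Cr): Cr 1.000, Li 1.001, O 1.998
≈ 1:1:2 → CrLiO2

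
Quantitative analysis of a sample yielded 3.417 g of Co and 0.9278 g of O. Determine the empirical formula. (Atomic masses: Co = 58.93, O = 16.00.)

CoO

Moles — Co: 3.417 / 58.93 = 0.05798 mol; O: 0.9278 / 16.00 = 0.05799 mol
Ratios (÷ 0.05798): Co 1.000, O 1.000
Ratio ≈ 1:1, so the empirical formula is CoO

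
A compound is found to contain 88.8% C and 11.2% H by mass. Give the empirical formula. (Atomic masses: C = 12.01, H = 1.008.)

Assume 100 g: 88.8 g C, 11.2 g H.
n(C) = 88.8/12.01 = 7.394, n(H) = 11.2/1.008 = 11.11
Smallest is C at 7.394 mol; normalising gives C 1.000, H 1.503
Multiply by 2: C 2.00, H 3.01 → C2H3

C2H3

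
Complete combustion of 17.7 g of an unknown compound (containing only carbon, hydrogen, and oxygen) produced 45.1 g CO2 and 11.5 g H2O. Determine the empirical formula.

C4H5O

mol C = 45.1 / 44.01 = 1.025; mass C = 1.025 × 12.01 = 12.31 g
mol H = 2 × (11.5 / 18.02) = 1.276; mass H = 1.276 × 1.008 = 1.287 g
mass O = 17.7 − (13.59) = 4.106 g → mol O = 0.2566
Smallest is O at 0.2566 mol; normalising gives C 3.993, H 4.974, O 1.000
≈ 4:5:1 → C4H5O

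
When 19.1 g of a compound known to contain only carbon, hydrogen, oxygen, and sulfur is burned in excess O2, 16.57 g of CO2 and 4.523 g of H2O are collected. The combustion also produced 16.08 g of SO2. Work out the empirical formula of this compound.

mol C = 16.57 / 44.01 = 0.3765; mass C = 0.3765 × 12.01 = 4.522 g
mol H = 2 × (4.523 / 18.02) = 0.5020; mass H = 0.5020 × 1.008 = 0.5060 g
mol S = 16.08 / 64.07 = 0.2510; mass S = 8.049 g
mass O = 19.1 − (13.08) = 6.023 g → mol O = 0.3765
Divide by the smallest (0.251 mol S): C 1.500, H 2.000, O 1.500, S 1.000
Scaling by 2: C 3.00, H 4.00, O 3.00, S 2.00 → C3H4O3S2

C3H4O3S2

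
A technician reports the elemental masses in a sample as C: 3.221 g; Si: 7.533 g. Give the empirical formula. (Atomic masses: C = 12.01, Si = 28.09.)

CSi

n(C) = 3.221/12.01 = 0.2682, n(Si) = 7.533/28.09 = 0.2682
Divide by the smallest (0.2682 mol Si): C 1.000, Si 1.000
Ratio ≈ 1:1, so the empirical formula is CSi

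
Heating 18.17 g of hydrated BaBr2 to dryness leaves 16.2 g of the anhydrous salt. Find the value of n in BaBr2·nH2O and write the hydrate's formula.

BaBr2·2H2O

Mass of water lost = 18.17 − 16.2 = 1.97 g → 1.97 / 18.02 = 0.1093 mol H2O
Molar mass of BaBr2 = 297.13 g/mol → mol BaBr2 = 16.2 / 297.13 = 0.05452
n = 0.1093 / 0.05452 = 2.01 ≈ 2 → BaBr2·2H2O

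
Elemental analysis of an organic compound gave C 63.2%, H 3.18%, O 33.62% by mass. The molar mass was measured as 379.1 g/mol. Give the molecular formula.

C20H12O8

Assume 100 g: 63.2 g C, 3.18 g H, 33.62 g O.
Moles — C: 63.2 / 12.01 = 5.262 mol; H: 3.18 / 1.008 = 3.155 mol; O: 33.62 / 16.00 = 2.101 mol
Ratios (÷ 2.101): C 2.504, H 1.501, O 1.000
Scaling by 2: C 5.01, H 3.00, O 2.00 → C5H3O2
Empirical-formula mass = 95.07 g/mol
n = 379.1 / 95.07 = 3.99 ≈ 4
Molecular formula = (C5H3O2)×4 = C20H12O8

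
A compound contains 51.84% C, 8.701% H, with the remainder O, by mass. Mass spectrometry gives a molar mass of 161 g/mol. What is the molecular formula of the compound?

Assume 100 g: 51.84 g C, 8.701 g H, 39.459 g O.
Moles — C: 51.84 / 12.01 = 4.316 mol; H: 8.701 / 1.008 = 8.632 mol; O: 39.459 / 16.00 = 2.466 mol
Ratios (÷ 2.466): C 1.750, H 3.500, O 1.000
×4: C 7.00, H 14.00, O 4.00 → C7H14O4
Empirical-formula mass = 162.18 g/mol
n = 161 / 162.18 = 0.99 ≈ 1
Molecular formula = empirical formula = C7H14O4

C7H14O4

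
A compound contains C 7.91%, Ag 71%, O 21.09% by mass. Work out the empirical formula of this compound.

CAgO2

Assume 100 g: 7.91 g C, 71 g Ag, 21.09 g O.
n(C) = 7.91/12.01 = 0.6586, n(Ag) = 71/107.87 = 0.6582, n(O) = 21.09/16.00 = 1.318
Smallest is Ag at 0.6582 mol; normalising gives C 1.001, Ag 1.000, O 2.003
→ CAgO2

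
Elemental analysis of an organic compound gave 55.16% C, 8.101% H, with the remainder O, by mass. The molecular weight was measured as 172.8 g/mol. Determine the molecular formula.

C8H14O4

Assume 100 g: 55.16 g C, 8.101 g H, 36.739 g O.
n(C) = 55.16/12.01 = 4.593, n(H) = 8.101/1.008 = 8.037, n(O) = 36.739/16.00 = 2.296
Smallest is O at 2.296 mol; normalising gives C 2.000, H 3.500, O 1.000
Multiply by 2: C 4.00, H 7.00, O 2.00 → C4H7O2
Empirical-formula mass = 87.10 g/mol
n = 172.8 / 87.10 = 1.98 ≈ 2
Molecular formula = (C4H7O2)×2 = C8H14O4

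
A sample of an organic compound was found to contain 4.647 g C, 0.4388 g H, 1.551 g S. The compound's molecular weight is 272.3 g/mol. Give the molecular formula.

C16H18S2

C: 4.647 g ÷ 12.01 g/mol = 0.3869 mol
H: 0.4388 g ÷ 1.008 g/mol = 0.4353 mol
S: 1.551 g ÷ 32.07 g/mol = 0.04836 mol
Divide by the smallest (0.04836 mol S): C 8.000, H 9.001, S 1.000
≈ 8:9:1 → C8H9S
Empirical-formula mass = 137.22 g/mol
n = 272.3 / 137.22 = 1.98 ≈ 2
Molecular formula = (C8H9S)×2 = C16H18S2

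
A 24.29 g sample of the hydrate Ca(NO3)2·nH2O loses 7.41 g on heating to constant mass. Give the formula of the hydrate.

Ca(NO3)2·4H2O

Mass of anhydrous Ca(NO3)2 = 24.29 − 7.41 = 16.88 g
mol H2O = 7.41 / 18.02 = 0.4112
Molar mass of Ca(NO3)2 = 164.10 g/mol → mol Ca(NO3)2 = 16.88 / 164.10 = 0.1029
n = 0.4112 / 0.1029 = 4.00 ≈ 4 → Ca(NO3)2·4H2O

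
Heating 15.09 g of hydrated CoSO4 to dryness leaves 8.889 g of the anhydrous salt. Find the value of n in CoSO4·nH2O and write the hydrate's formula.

Mass of water lost = 15.09 − 8.889 = 6.201 g → 6.201 / 18.02 = 0.3441 mol H2O
Molar mass of CoSO4 = 155.00 g/mol → mol CoSO4 = 8.889 / 155.00 = 0.05735
n = 0.3441 / 0.05735 = 6.00 ≈ 6 → CoSO4·6H2O

CoSO4·6H2O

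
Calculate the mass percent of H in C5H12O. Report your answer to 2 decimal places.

Molar mass = 5(12.01) + 12(1.008) + 1(16.00) = 88.146 g/mol
Mass of H per mole = 12 × 1.008 = 12.096 g
% H = 12.096 / 88.146 × 100 = 13.72%

13.72%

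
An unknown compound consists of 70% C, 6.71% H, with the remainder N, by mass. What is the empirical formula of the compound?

C7H8N2

Assume 100 g: 70 g C, 6.71 g H, 23.29 g N.
n(C) = 70/12.01 = 5.828, n(H) = 6.71/1.008 = 6.657, n(N) = 23.29/14.01 = 1.662
Smallest is N at 1.662 mol; normalising gives C 3.506, H 4.004, N 1.000
×2: C 7.01, H 8.01, N 2.00 → C7H8N2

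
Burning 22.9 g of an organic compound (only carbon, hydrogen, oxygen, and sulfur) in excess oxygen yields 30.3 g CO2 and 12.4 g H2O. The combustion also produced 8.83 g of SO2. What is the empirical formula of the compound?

mol C = 30.3 / 44.01 = 0.6885; mass C = 0.6885 × 12.01 = 8.269 g
mol H = 2 × (12.4 / 18.02) = 1.376; mass H = 1.376 × 1.008 = 1.387 g
mol S = 8.83 / 64.07 = 0.1378; mass S = 4.420 g
mass O = 22.9 − (14.08) = 8.824 g → mol O = 0.5515
Ratios (÷ 0.1378): C 4.996, H 9.986, O 4.002, S 1.000
≈ 5:10:4:1 → C5H10O4S

C5H10O4S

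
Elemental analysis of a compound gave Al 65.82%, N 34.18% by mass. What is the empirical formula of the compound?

AlN

Assume 100 g: 65.82 g Al, 34.18 g N.
n(Al) = 65.82/26.98 = 2.44, n(N) = 34.18/14.01 = 2.44
Ratios (÷ 2.44): Al 1.000, N 1.000
→ AlN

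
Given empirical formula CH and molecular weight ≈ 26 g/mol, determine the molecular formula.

C2H2

Empirical-formula mass = 13.02 g/mol
n = 26 / 13.02 = 2.00 ≈ 2
Molecular formula = (CH)2 = C2H2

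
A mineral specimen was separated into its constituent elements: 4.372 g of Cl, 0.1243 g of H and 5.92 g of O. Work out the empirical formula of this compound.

ClHO3

n(Cl) = 4.372/35.45 = 0.1233, n(H) = 0.1243/1.008 = 0.1233, n(O) = 5.92/16.00 = 0.37
Smallest is H at 0.1233 mol; normalising gives Cl 1.000, H 1.000, O 3.000
Ratio ≈ 1:1:3, so the empirical formula is ClHO3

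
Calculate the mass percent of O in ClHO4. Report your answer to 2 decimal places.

Molar mass = 1(35.45) + 1(1.008) + 4(16.00) = 100.458 g/mol
Mass of O per mole = 4 × 16.00 = 64.000 g
% O = 64.000 / 100.458 × 100 = 63.71%

63.71%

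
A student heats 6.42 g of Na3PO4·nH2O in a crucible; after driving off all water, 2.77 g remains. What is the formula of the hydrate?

Mass of water lost = 6.42 − 2.77 = 3.65 g → 3.65 / 18.02 = 0.2026 mol H2O
Molar mass of Na3PO4 = 163.94 g/mol → mol Na3PO4 = 2.77 / 163.94 = 0.0169
n = 0.2026 / 0.0169 = 11.99 ≈ 12 → Na3PO4·12H2O

Na3PO4·12H2O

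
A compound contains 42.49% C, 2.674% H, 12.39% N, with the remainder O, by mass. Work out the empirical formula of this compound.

Assume 100 g: 42.49 g C, 2.674 g H, 12.39 g N, 42.446 g O.
Moles — C: 42.49 / 12.01 = 3.538 mol; H: 2.674 / 1.008 = 2.653 mol; N: 12.39 / 14.01 = 0.8844 mol; O: 42.446 / 16.00 = 2.653 mol
Smallest is N at 0.8844 mol; normalising gives C 4.000, H 3.000, N 1.000, O 3.000
≈ 4:3:1:3 → C4H3NO3

C4H3NO3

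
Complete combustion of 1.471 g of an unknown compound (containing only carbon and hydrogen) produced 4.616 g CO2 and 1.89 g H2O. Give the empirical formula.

CH2

mol C = 4.616 / 44.01 = 0.1049; mass C = 0.1049 × 12.01 = 1.260 g
mol H = 2 × (1.89 / 18.02) = 0.2098; mass H = 0.2098 × 1.008 = 0.2114 g
Smallest is C at 0.1049 mol; normalising gives C 1.000, H 2.000
Ratio ≈ 1:2, so the empirical formula is CH2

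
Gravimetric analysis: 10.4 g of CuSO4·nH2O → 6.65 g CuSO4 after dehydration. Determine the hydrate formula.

CuSO4·5H2O

Mass of water lost = 10.4 − 6.65 = 3.75 g → 3.75 / 18.02 = 0.2081 mol H2O
Molar mass of CuSO4 = 159.62 g/mol → mol CuSO4 = 6.65 / 159.62 = 0.04166
n = 0.2081 / 0.04166 = 5.00 ≈ 5 → CuSO4·5H2O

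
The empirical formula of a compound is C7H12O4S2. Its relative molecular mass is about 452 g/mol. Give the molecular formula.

C14H24O8S4

Empirical-formula mass = 224.31 g/mol
n = 452 / 224.31 = 2.02 ≈ 2
Molecular formula = (C7H12O4S2)2 = C14H24O8S4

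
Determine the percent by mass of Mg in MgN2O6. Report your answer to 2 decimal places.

Molar mass = 1(24.31) + 2(14.01) + 6(16.00) = 148.330 g/mol
Mass of Mg per mole = 1 × 24.31 = 24.310 g
% Mg = 24.310 / 148.330 × 100 = 16.39%

16.39%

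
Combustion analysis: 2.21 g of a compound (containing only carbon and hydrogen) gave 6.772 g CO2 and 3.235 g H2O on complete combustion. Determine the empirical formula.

C3H7

mol C = 6.772 / 44.01 = 0.1539; mass C = 0.1539 × 12.01 = 1.848 g
mol H = 2 × (3.235 / 18.02) = 0.3590; mass H = 0.3590 × 1.008 = 0.3619 g
Divide by the smallest (0.1539 mol C): C 1.000, H 2.333
Scaling by 3: C 3.00, H 7.00 → C3H7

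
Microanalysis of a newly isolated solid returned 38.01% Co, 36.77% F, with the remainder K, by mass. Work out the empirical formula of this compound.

Assume 100 g: 38.01 g Co, 36.77 g F, 25.22 g K.
Co: 38.01 g ÷ 58.93 g/mol = 0.645 mol
F: 36.77 g ÷ 19.00 g/mol = 1.935 mol
K: 25.22 g ÷ 39.10 g/mol = 0.645 mol
Smallest is Co at 0.645 mol; normalising gives Co 1.000, F 3.000, K 1.000
Ratio ≈ 1:3:1, so the empirical formula is CoF3K

CoF3K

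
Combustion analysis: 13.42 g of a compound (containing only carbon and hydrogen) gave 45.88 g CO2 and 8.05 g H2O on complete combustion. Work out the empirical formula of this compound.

mol C = 45.88 / 44.01 = 1.042; mass C = 1.042 × 12.01 = 12.52 g
mol H = 2 × (8.05 / 18.02) = 0.8935; mass H = 0.8935 × 1.008 = 0.9006 g
Divide by the smallest (0.8935 mol H): C 1.167, H 1.000
Multiply by 6: C 7.00, H 6.00 → C7H6

C7H6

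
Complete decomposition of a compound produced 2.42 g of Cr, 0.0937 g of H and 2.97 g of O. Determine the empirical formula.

Cr: 2.42 g ÷ 52.00 g/mol = 0.04654 mol
H: 0.0937 g ÷ 1.008 g/mol = 0.09296 mol
O: 2.97 g ÷ 16.00 g/mol = 0.1856 mol
Divide by the smallest (0.04654 mol Cr): Cr 1.000, H 1.997, O 3.989
Ratio ≈ 1:2:4, so the empirical formula is CrH2O4

CrH2O4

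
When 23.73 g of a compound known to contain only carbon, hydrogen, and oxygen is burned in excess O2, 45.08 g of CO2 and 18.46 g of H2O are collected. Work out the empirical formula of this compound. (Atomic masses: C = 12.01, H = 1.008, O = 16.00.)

mol C = 45.08 / 44.01 = 1.024; mass C = 1.024 × 12.01 = 12.30 g
mol H = 2 × (18.46 / 18.02) = 2.049; mass H = 2.049 × 1.008 = 2.065 g
mass O = 23.73 − (14.37) = 9.363 g → mol O = 0.5852
Divide by the smallest (0.5852 mol O): C 1.750, H 3.501, O 1.000
Multiply by 4: C 7.00, H 14.00, O 4.00 → C7H14O4

C7H14O4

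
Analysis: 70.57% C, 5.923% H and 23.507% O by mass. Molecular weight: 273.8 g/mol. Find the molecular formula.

C16H16O4

Assume 100 g: 70.57 g C, 5.923 g H, 23.507 g O.
n(C) = 70.57/12.01 = 5.876, n(H) = 5.923/1.008 = 5.876, n(O) = 23.507/16.00 = 1.469
Smallest is O at 1.469 mol; normalising gives C 3.999, H 3.999, O 1.000
→ C4H4O
Empirical-formula mass = 68.07 g/mol
n = 273.8 / 68.07 = 4.02 ≈ 4
Molecular formula = (C4H4O)×4 = C16H16O4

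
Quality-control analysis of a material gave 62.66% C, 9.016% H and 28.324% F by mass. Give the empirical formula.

C7H12F2

Assume 100 g: 62.66 g C, 9.016 g H, 28.324 g F.
C: 62.66 g ÷ 12.01 g/mol = 5.217 mol
H: 9.016 g ÷ 1.008 g/mol = 8.944 mol
F: 28.324 g ÷ 19.00 g/mol = 1.491 mol
Smallest is F at 1.491 mol; normalising gives C 3.500, H 6.000, F 1.000
Scaling by 2: C 7.00, H 12.00, F 2.00 → C7H12F2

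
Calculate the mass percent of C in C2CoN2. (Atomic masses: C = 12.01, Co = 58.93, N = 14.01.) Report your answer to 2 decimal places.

21.65%

Molar mass = 2(12.01) + 1(58.93) + 2(14.01) = 110.970 g/mol
Mass of C per mole = 2 × 12.01 = 24.020 g
% C = 24.020 / 110.970 × 100 = 21.65%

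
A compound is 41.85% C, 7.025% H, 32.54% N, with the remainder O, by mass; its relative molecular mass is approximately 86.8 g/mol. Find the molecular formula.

Assume 100 g: 41.85 g C, 7.025 g H, 32.54 g N, 18.585 g O.
C: 41.85 g ÷ 12.01 g/mol = 3.485 mol
H: 7.025 g ÷ 1.008 g/mol = 6.969 mol
N: 32.54 g ÷ 14.01 g/mol = 2.323 mol
O: 18.585 g ÷ 16.00 g/mol = 1.162 mol
Divide by the smallest (1.162 mol O): C 3.000, H 6.000, N 2.000, O 1.000
≈ 3:6:2:1 → C3H6N2O
Empirical-formula mass = 86.10 g/mol
n = 86.8 / 86.10 = 1.01 ≈ 1
Molecular formula = empirical formula = C3H6N2O

C3H6N2O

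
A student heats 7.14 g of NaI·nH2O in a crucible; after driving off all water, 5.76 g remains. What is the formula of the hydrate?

Mass of water lost = 7.14 − 5.76 = 1.38 g → 1.38 / 18.02 = 0.07658 mol H2O
Molar mass of NaI = 149.89 g/mol → mol NaI = 5.76 / 149.89 = 0.03843
n = 0.07658 / 0.03843 = 1.99 ≈ 2 → NaI·2H2O

NaI·2H2O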